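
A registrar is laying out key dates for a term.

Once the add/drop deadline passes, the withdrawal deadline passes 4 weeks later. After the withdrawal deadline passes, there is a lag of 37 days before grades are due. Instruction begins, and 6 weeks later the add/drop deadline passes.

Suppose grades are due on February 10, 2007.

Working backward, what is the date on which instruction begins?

Grades are due: Feb 10, 2007.
The withdrawal deadline passes: Feb 10, 2007 − 37 days = Jan 4, 2007.
The add/drop deadline passes: Jan 4, 2007 − 4 weeks = Dec 7, 2006.
Instruction begins: Dec 7, 2006 − 6 weeks = Oct 26, 2006.

October 26, 2006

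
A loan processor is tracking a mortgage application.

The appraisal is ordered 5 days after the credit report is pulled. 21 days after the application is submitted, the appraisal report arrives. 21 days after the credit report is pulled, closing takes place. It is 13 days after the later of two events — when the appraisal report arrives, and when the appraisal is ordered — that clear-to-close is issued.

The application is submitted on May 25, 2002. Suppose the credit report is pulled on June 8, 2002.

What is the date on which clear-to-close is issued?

June 28, 2002

The application is submitted: May 25, 2002.
The appraisal report arrives: May 25, 2002 + 21 days = Jun 15, 2002.
The credit report is pulled: Jun 8, 2002.
The appraisal is ordered: Jun 8, 2002 + 5 days = Jun 13, 2002.
Both prerequisites met — the appraisal report arrives (Jun 15, 2002), the appraisal is ordered (Jun 13, 2002); the later is Jun 15, 2002.
Clear-to-close is issued: Jun 15, 2002 + 13 days = Jun 28, 2002.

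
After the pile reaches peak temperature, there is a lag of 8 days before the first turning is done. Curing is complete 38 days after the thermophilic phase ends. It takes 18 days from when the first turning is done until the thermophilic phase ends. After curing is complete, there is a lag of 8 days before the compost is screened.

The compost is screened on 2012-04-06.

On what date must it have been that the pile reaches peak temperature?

The compost is screened: Apr 6, 2012.
Curing is complete: Apr 6, 2012 − 8 days = Mar 29, 2012.
The thermophilic phase ends: Mar 29, 2012 − 38 days = Feb 20, 2012.
The first turning is done: Feb 20, 2012 − 18 days = Feb 2, 2012.
The pile reaches peak temperature: Feb 2, 2012 − 8 days = Jan 25, 2012.

2012-01-25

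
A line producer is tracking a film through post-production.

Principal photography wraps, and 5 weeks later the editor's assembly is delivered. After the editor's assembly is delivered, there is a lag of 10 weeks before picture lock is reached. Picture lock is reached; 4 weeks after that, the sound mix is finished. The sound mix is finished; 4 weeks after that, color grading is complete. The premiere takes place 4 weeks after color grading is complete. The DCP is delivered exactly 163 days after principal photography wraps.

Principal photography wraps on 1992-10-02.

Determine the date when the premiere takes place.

Principal photography wraps: Oct 2, 1992.
The editor's assembly is delivered: Oct 2, 1992 + 5 weeks = Nov 6, 1992.
Picture lock is reached: Nov 6, 1992 + 10 weeks = Jan 15, 1993.
The sound mix is finished: Jan 15, 1993 + 4 weeks = Feb 12, 1993.
Color grading is complete: Feb 12, 1993 + 4 weeks = Mar 12, 1993.
The premiere takes place: Mar 12, 1993 + 4 weeks = Apr 9, 1993.

1993-04-09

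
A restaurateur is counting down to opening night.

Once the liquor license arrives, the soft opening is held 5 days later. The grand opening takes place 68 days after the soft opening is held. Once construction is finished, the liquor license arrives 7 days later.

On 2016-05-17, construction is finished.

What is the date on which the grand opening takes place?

Construction is finished: May 17, 2016.
The liquor license arrives: May 17, 2016 + 7 days = May 24, 2016.
The soft opening is held: May 24, 2016 + 5 days = May 29, 2016.
The grand opening takes place: May 29, 2016 + 68 days = Aug 5, 2016.

2016-08-05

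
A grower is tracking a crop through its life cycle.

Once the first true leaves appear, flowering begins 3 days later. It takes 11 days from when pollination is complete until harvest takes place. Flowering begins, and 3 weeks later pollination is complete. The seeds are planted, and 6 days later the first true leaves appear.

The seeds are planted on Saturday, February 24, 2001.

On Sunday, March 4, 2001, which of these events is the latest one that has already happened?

The seeds are planted: Feb 24, 2001.
The first true leaves appear: Feb 24, 2001 + 6 days = Mar 2, 2001.
Flowering begins: Mar 2, 2001 + 3 days = Mar 5, 2001.
Pollination is complete: Mar 5, 2001 + 3 weeks = Mar 26, 2001.
Harvest takes place: Mar 26, 2001 + 11 days = Apr 6, 2001.
Mar 4, 2001 falls between when the first true leaves appear (Mar 2, 2001) and when flowering begins (Mar 5, 2001).

The first true leaves appear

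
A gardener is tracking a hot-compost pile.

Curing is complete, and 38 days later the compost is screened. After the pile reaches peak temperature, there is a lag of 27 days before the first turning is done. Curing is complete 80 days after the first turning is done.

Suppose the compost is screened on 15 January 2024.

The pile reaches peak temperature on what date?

23 August 2023

The compost is screened: Jan 15, 2024.
Curing is complete: Jan 15, 2024 − 38 days = Dec 8, 2023.
The first turning is done: Dec 8, 2023 − 80 days = Sep 19, 2023.
The pile reaches peak temperature: Sep 19, 2023 − 27 days = Aug 23, 2023.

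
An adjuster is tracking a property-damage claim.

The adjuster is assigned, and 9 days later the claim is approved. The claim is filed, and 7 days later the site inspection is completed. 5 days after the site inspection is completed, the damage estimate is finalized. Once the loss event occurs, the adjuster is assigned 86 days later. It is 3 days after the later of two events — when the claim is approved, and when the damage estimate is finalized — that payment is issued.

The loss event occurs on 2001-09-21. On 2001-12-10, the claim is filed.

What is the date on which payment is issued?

2001-12-28

The loss event occurs: Sep 21, 2001.
The adjuster is assigned: Sep 21, 2001 + 86 days = Dec 16, 2001.
The claim is approved: Dec 16, 2001 + 9 days = Dec 25, 2001.
The claim is filed: Dec 10, 2001.
The site inspection is completed: Dec 10, 2001 + 7 days = Dec 17, 2001.
The damage estimate is finalized: Dec 17, 2001 + 5 days = Dec 22, 2001.
Both prerequisites met — the claim is approved (Dec 25, 2001), the damage estimate is finalized (Dec 22, 2001); the later is Dec 25, 2001.
Payment is issued: Dec 25, 2001 + 3 days = Dec 28, 2001.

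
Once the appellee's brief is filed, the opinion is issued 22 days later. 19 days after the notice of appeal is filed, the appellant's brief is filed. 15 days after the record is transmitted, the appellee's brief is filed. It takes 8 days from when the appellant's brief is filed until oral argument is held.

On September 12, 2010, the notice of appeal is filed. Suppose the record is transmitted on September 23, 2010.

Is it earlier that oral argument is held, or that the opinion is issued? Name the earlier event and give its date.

The notice of appeal is filed: Sep 12, 2010.
The appellant's brief is filed: Sep 12, 2010 + 19 days = Oct 1, 2010.
Oral argument is held: Oct 1, 2010 + 8 days = Oct 9, 2010.
The record is transmitted: Sep 23, 2010.
The appellee's brief is filed: Sep 23, 2010 + 15 days = Oct 8, 2010.
The opinion is issued: Oct 8, 2010 + 22 days = Oct 30, 2010.
Comparing: oral argument is held on Oct 9, 2010 vs the opinion is issued on Oct 30, 2010. Earlier: oral argument is held.

Oral argument is held — October 9, 2010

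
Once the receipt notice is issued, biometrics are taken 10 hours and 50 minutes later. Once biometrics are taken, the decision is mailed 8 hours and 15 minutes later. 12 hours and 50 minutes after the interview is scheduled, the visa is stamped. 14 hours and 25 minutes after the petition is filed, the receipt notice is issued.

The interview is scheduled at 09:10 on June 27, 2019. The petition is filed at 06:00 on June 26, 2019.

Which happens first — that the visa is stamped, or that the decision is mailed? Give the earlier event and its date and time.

The interview is scheduled: 09:10 Jun 27, 2019.
The visa is stamped: 09:10 Jun 27, 2019 + 12h50m = 22:00 Jun 27, 2019.
The petition is filed: 06:00 Jun 26, 2019.
The receipt notice is issued: 06:00 Jun 26, 2019 + 14h25m = 20:25 Jun 26, 2019.
Biometrics are taken: 20:25 Jun 26, 2019 + 10h50m = 07:15 Jun 27, 2019.
The decision is mailed: 07:15 Jun 27, 2019 + 8h15m = 15:30 Jun 27, 2019.
Comparing: the visa is stamped at 22:00 Jun 27, 2019 vs the decision is mailed at 15:30 Jun 27, 2019. Earlier: the decision is mailed.

The decision is mailed — 15:30 on June 27, 2019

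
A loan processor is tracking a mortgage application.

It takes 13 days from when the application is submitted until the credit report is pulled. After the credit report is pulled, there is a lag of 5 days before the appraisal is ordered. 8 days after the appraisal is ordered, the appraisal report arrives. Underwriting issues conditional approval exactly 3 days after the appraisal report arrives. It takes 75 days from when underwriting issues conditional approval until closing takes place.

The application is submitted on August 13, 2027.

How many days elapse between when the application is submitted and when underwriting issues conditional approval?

Causal path: the application is submitted → the credit report is pulled → the appraisal is ordered → the appraisal report arrives → underwriting issues conditional approval.
Total delay along the path: 13 + 5 + 8 + 3 = 29 days.

29 days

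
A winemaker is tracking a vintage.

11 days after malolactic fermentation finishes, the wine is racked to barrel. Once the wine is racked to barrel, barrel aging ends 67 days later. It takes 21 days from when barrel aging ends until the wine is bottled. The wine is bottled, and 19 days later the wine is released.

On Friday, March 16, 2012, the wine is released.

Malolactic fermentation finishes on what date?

Saturday, November 19, 2011

The wine is released: Mar 16, 2012.
The wine is bottled: Mar 16, 2012 − 19 days = Feb 26, 2012.
Barrel aging ends: Feb 26, 2012 − 21 days = Feb 5, 2012.
The wine is racked to barrel: Feb 5, 2012 − 67 days = Nov 30, 2011.
Malolactic fermentation finishes: Nov 30, 2011 − 11 days = Nov 19, 2011.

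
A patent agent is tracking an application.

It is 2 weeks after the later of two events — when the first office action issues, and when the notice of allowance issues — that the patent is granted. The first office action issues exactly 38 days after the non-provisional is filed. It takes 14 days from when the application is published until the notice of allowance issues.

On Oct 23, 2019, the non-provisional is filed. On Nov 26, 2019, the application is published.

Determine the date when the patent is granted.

The non-provisional is filed: Oct 23, 2019.
The first office action issues: Oct 23, 2019 + 38 days = Nov 30, 2019.
The application is published: Nov 26, 2019.
The notice of allowance issues: Nov 26, 2019 + 14 days = Dec 10, 2019.
Both prerequisites met — the first office action issues (Nov 30, 2019), the notice of allowance issues (Dec 10, 2019); the later is Dec 10, 2019.
The patent is granted: Dec 10, 2019 + 2 weeks = Dec 24, 2019.

Dec 24, 2019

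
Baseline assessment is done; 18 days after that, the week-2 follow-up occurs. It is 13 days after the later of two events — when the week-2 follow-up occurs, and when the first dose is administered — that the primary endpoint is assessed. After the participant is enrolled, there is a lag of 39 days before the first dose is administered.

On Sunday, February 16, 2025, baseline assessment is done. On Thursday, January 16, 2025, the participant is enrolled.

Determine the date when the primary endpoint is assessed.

Wednesday, March 19, 2025

Baseline assessment is done: Feb 16, 2025.
The week-2 follow-up occurs: Feb 16, 2025 + 18 days = Mar 6, 2025.
The participant is enrolled: Jan 16, 2025.
The first dose is administered: Jan 16, 2025 + 39 days = Feb 24, 2025.
Both prerequisites met — the week-2 follow-up occurs (Mar 6, 2025), the first dose is administered (Feb 24, 2025); the later is Mar 6, 2025.
The primary endpoint is assessed: Mar 6, 2025 + 13 days = Mar 19, 2025.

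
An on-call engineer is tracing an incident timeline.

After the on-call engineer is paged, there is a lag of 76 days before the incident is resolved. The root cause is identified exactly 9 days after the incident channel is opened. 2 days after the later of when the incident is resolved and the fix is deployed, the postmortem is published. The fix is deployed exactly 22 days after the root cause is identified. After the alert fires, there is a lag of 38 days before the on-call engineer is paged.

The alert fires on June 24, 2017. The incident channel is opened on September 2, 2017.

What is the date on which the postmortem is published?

October 18, 2017

The alert fires: Jun 24, 2017.
The on-call engineer is paged: Jun 24, 2017 + 38 days = Aug 1, 2017.
The incident is resolved: Aug 1, 2017 + 76 days = Oct 16, 2017.
The incident channel is opened: Sep 2, 2017.
The root cause is identified: Sep 2, 2017 + 9 days = Sep 11, 2017.
The fix is deployed: Sep 11, 2017 + 22 days = Oct 3, 2017.
Both prerequisites met — the incident is resolved (Oct 16, 2017), the fix is deployed (Oct 3, 2017); the later is Oct 16, 2017.
The postmortem is published: Oct 16, 2017 + 2 days = Oct 18, 2017.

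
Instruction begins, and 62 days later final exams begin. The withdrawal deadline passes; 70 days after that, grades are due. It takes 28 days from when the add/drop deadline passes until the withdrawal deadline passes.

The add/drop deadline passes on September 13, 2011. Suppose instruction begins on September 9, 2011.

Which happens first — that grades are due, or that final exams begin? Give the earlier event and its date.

The add/drop deadline passes: Sep 13, 2011.
The withdrawal deadline passes: Sep 13, 2011 + 28 days = Oct 11, 2011.
Grades are due: Oct 11, 2011 + 70 days = Dec 20, 2011.
Instruction begins: Sep 9, 2011.
Final exams begin: Sep 9, 2011 + 62 days = Nov 10, 2011.
Comparing: grades are due on Dec 20, 2011 vs final exams begin on Nov 10, 2011. Earlier: final exams begin.

Final exams begin — November 10, 2011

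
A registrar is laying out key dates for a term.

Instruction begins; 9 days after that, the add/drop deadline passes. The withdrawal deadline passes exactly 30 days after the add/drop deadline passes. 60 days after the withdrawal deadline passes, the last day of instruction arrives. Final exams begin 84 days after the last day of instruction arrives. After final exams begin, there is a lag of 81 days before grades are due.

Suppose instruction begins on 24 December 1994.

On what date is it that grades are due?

14 September 1995

Instruction begins: Dec 24, 1994.
The add/drop deadline passes: Dec 24, 1994 + 9 days = Jan 2, 1995.
The withdrawal deadline passes: Jan 2, 1995 + 30 days = Feb 1, 1995.
The last day of instruction arrives: Feb 1, 1995 + 60 days = Apr 2, 1995.
Final exams begin: Apr 2, 1995 + 84 days = Jun 25, 1995.
Grades are due: Jun 25, 1995 + 81 days = Sep 14, 1995.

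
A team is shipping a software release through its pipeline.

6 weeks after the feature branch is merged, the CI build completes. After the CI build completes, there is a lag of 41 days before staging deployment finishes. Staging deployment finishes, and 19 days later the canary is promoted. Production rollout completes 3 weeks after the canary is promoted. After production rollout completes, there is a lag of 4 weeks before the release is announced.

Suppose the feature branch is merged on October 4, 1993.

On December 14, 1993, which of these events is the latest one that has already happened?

The feature branch is merged: Oct 4, 1993.
The CI build completes: Oct 4, 1993 + 6 weeks = Nov 15, 1993.
Staging deployment finishes: Nov 15, 1993 + 41 days = Dec 26, 1993.
The canary is promoted: Dec 26, 1993 + 19 days = Jan 14, 1994.
Production rollout completes: Jan 14, 1994 + 3 weeks = Feb 4, 1994.
The release is announced: Feb 4, 1994 + 4 weeks = Mar 4, 1994.
Dec 14, 1993 falls between when the CI build completes (Nov 15, 1993) and when staging deployment finishes (Dec 26, 1993).

The CI build completes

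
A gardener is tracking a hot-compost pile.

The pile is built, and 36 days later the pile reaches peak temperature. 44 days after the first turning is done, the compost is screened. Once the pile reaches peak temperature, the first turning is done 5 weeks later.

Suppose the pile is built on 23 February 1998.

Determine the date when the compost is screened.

18 June 1998

The pile is built: Feb 23, 1998.
The pile reaches peak temperature: Feb 23, 1998 + 36 days = Mar 31, 1998.
The first turning is done: Mar 31, 1998 + 5 weeks = May 5, 1998.
The compost is screened: May 5, 1998 + 44 days = Jun 18, 1998.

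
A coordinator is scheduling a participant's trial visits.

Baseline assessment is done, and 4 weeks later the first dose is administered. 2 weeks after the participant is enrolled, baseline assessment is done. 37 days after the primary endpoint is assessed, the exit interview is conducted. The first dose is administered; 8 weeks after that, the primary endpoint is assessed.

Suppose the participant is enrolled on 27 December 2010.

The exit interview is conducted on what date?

11 May 2011

The participant is enrolled: Dec 27, 2010.
Baseline assessment is done: Dec 27, 2010 + 2 weeks = Jan 10, 2011.
The first dose is administered: Jan 10, 2011 + 4 weeks = Feb 7, 2011.
The primary endpoint is assessed: Feb 7, 2011 + 8 weeks = Apr 4, 2011.
The exit interview is conducted: Apr 4, 2011 + 37 days = May 11, 2011.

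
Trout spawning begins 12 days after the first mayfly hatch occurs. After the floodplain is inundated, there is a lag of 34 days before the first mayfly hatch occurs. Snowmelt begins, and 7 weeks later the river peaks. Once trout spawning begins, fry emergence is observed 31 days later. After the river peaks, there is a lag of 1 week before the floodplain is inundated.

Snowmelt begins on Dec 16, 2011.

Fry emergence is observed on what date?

Snowmelt begins: Dec 16, 2011.
The river peaks: Dec 16, 2011 + 7 weeks = Feb 3, 2012.
The floodplain is inundated: Feb 3, 2012 + 1 week = Feb 10, 2012.
The first mayfly hatch occurs: Feb 10, 2012 + 34 days = Mar 15, 2012.
Trout spawning begins: Mar 15, 2012 + 12 days = Mar 27, 2012.
Fry emergence is observed: Mar 27, 2012 + 31 days = Apr 27, 2012.

Apr 27, 2012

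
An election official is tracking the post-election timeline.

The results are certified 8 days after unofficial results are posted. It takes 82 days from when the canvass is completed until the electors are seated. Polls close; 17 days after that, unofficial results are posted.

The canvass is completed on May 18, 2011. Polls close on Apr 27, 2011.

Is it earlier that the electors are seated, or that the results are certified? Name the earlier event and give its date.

The results are certified — May 22, 2011

The canvass is completed: May 18, 2011.
The electors are seated: May 18, 2011 + 82 days = Aug 8, 2011.
Polls close: Apr 27, 2011.
Unofficial results are posted: Apr 27, 2011 + 17 days = May 14, 2011.
The results are certified: May 14, 2011 + 8 days = May 22, 2011.
Comparing: the electors are seated on Aug 8, 2011 vs the results are certified on May 22, 2011. Earlier: the results are certified.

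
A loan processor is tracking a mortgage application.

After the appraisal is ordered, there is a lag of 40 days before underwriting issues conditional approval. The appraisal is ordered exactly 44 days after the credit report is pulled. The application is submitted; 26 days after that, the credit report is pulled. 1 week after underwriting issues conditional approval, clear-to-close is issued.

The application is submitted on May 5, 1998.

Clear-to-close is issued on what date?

Aug 30, 1998

The application is submitted: May 5, 1998.
The credit report is pulled: May 5, 1998 + 26 days = May 31, 1998.
The appraisal is ordered: May 31, 1998 + 44 days = Jul 14, 1998.
Underwriting issues conditional approval: Jul 14, 1998 + 40 days = Aug 23, 1998.
Clear-to-close is issued: Aug 23, 1998 + 1 week = Aug 30, 1998.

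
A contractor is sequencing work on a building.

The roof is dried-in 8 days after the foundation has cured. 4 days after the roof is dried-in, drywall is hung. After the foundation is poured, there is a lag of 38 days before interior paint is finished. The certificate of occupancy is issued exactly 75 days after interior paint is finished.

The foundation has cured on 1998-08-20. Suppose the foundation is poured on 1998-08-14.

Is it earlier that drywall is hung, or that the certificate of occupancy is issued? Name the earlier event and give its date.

Drywall is hung — 1998-09-01

The foundation has cured: Aug 20, 1998.
The roof is dried-in: Aug 20, 1998 + 8 days = Aug 28, 1998.
Drywall is hung: Aug 28, 1998 + 4 days = Sep 1, 1998.
The foundation is poured: Aug 14, 1998.
Interior paint is finished: Aug 14, 1998 + 38 days = Sep 21, 1998.
The certificate of occupancy is issued: Sep 21, 1998 + 75 days = Dec 5, 1998.
Comparing: drywall is hung on Sep 1, 1998 vs the certificate of occupancy is issued on Dec 5, 1998. Earlier: drywall is hung.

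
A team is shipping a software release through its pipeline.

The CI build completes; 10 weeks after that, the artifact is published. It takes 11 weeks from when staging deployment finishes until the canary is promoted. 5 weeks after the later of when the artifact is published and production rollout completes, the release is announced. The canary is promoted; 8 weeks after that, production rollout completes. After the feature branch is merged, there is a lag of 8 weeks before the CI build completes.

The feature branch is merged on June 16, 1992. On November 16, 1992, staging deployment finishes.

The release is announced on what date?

May 3, 1993

The feature branch is merged: Jun 16, 1992.
The CI build completes: Jun 16, 1992 + 8 weeks = Aug 11, 1992.
The artifact is published: Aug 11, 1992 + 10 weeks = Oct 20, 1992.
Staging deployment finishes: Nov 16, 1992.
The canary is promoted: Nov 16, 1992 + 11 weeks = Feb 1, 1993.
Production rollout completes: Feb 1, 1993 + 8 weeks = Mar 29, 1993.
Both prerequisites met — the artifact is published (Oct 20, 1992), production rollout completes (Mar 29, 1993); the later is Mar 29, 1993.
The release is announced: Mar 29, 1993 + 5 weeks = May 3, 1993.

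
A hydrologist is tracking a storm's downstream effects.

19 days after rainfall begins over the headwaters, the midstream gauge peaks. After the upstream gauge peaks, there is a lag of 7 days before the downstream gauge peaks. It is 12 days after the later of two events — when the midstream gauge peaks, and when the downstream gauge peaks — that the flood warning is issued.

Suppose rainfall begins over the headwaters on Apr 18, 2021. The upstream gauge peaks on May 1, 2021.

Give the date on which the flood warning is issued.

Rainfall begins over the headwaters: Apr 18, 2021.
The midstream gauge peaks: Apr 18, 2021 + 19 days = May 7, 2021.
The upstream gauge peaks: May 1, 2021.
The downstream gauge peaks: May 1, 2021 + 7 days = May 8, 2021.
Both prerequisites met — the midstream gauge peaks (May 7, 2021), the downstream gauge peaks (May 8, 2021); the later is May 8, 2021.
The flood warning is issued: May 8, 2021 + 12 days = May 20, 2021.

May 20, 2021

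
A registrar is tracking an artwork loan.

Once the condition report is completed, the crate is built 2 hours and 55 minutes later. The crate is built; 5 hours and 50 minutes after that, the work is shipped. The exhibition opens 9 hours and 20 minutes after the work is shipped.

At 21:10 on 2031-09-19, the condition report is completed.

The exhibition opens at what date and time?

The condition report is completed: 21:10 Sep 19, 2031.
The crate is built: 21:10 Sep 19, 2031 + 2h55m = 00:05 Sep 20, 2031.
The work is shipped: 00:05 Sep 20, 2031 + 5h50m = 05:55 Sep 20, 2031.
The exhibition opens: 05:55 Sep 20, 2031 + 9h20m = 15:15 Sep 20, 2031.

15:15 on 2031-09-20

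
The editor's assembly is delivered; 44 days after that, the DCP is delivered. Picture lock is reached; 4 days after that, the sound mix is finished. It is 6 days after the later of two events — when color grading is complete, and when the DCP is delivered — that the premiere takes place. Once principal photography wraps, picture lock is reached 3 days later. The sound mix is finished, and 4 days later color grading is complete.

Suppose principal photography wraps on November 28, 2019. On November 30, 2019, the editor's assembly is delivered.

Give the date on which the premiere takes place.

January 19, 2020

Principal photography wraps: Nov 28, 2019.
Picture lock is reached: Nov 28, 2019 + 3 days = Dec 1, 2019.
The sound mix is finished: Dec 1, 2019 + 4 days = Dec 5, 2019.
Color grading is complete: Dec 5, 2019 + 4 days = Dec 9, 2019.
The editor's assembly is delivered: Nov 30, 2019.
The DCP is delivered: Nov 30, 2019 + 44 days = Jan 13, 2020.
Both prerequisites met — color grading is complete (Dec 9, 2019), the DCP is delivered (Jan 13, 2020); the later is Jan 13, 2020.
The premiere takes place: Jan 13, 2020 + 6 days = Jan 19, 2020.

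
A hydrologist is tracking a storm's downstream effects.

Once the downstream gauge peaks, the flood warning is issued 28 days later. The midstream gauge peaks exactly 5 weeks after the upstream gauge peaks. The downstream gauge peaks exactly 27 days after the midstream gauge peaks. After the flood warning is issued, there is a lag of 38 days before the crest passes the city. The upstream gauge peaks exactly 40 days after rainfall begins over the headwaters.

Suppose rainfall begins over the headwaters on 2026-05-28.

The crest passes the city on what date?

Rainfall begins over the headwaters: May 28, 2026.
The upstream gauge peaks: May 28, 2026 + 40 days = Jul 7, 2026.
The midstream gauge peaks: Jul 7, 2026 + 5 weeks = Aug 11, 2026.
The downstream gauge peaks: Aug 11, 2026 + 27 days = Sep 7, 2026.
The flood warning is issued: Sep 7, 2026 + 28 days = Oct 5, 2026.
The crest passes the city: Oct 5, 2026 + 38 days = Nov 12, 2026.

2026-11-12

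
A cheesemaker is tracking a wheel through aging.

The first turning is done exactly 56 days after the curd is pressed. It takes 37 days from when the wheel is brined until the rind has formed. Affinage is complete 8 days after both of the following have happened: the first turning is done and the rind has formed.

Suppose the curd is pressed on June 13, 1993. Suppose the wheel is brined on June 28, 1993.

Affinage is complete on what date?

August 16, 1993

The curd is pressed: Jun 13, 1993.
The first turning is done: Jun 13, 1993 + 56 days = Aug 8, 1993.
The wheel is brined: Jun 28, 1993.
The rind has formed: Jun 28, 1993 + 37 days = Aug 4, 1993.
Both prerequisites met — the first turning is done (Aug 8, 1993), the rind has formed (Aug 4, 1993); the later is Aug 8, 1993.
Affinage is complete: Aug 8, 1993 + 8 days = Aug 16, 1993.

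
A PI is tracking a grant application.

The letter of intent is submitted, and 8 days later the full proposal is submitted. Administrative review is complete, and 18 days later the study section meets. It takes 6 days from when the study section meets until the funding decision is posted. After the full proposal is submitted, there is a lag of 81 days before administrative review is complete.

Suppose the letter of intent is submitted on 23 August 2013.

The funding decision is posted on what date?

The letter of intent is submitted: Aug 23, 2013.
The full proposal is submitted: Aug 23, 2013 + 8 days = Aug 31, 2013.
Administrative review is complete: Aug 31, 2013 + 81 days = Nov 20, 2013.
The study section meets: Nov 20, 2013 + 18 days = Dec 8, 2013.
The funding decision is posted: Dec 8, 2013 + 6 days = Dec 14, 2013.

14 December 2013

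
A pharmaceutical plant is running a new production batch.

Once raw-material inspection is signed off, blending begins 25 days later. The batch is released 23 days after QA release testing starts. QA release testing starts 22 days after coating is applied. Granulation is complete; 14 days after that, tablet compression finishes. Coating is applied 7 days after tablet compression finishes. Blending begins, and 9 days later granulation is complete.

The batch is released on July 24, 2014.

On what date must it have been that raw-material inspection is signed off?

The batch is released: Jul 24, 2014.
QA release testing starts: Jul 24, 2014 − 23 days = Jul 1, 2014.
Coating is applied: Jul 1, 2014 − 22 days = Jun 9, 2014.
Tablet compression finishes: Jun 9, 2014 − 7 days = Jun 2, 2014.
Granulation is complete: Jun 2, 2014 − 14 days = May 19, 2014.
Blending begins: May 19, 2014 − 9 days = May 10, 2014.
Raw-material inspection is signed off: May 10, 2014 − 25 days = Apr 15, 2014.

April 15, 2014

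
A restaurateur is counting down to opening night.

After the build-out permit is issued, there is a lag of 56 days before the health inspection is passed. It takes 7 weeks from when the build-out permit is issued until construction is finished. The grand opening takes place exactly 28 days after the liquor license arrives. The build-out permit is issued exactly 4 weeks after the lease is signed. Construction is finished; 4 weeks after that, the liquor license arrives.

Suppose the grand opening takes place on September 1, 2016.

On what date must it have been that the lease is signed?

The grand opening takes place: Sep 1, 2016.
The liquor license arrives: Sep 1, 2016 − 28 days = Aug 4, 2016.
Construction is finished: Aug 4, 2016 − 4 weeks = Jul 7, 2016.
The build-out permit is issued: Jul 7, 2016 − 7 weeks = May 19, 2016.
The lease is signed: May 19, 2016 − 4 weeks = Apr 21, 2016.

April 21, 2016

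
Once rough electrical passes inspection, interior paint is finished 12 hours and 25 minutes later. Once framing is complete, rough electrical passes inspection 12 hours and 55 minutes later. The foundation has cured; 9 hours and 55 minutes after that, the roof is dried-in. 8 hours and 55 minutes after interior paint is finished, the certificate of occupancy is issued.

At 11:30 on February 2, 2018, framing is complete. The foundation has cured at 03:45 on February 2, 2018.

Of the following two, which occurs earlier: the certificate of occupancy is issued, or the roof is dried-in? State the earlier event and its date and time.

The roof is dried-in — 13:40 on February 2, 2018

Framing is complete: 11:30 Feb 2, 2018.
Rough electrical passes inspection: 11:30 Feb 2, 2018 + 12h55m = 00:25 Feb 3, 2018.
Interior paint is finished: 00:25 Feb 3, 2018 + 12h25m = 12:50 Feb 3, 2018.
The certificate of occupancy is issued: 12:50 Feb 3, 2018 + 8h55m = 21:45 Feb 3, 2018.
The foundation has cured: 03:45 Feb 2, 2018.
The roof is dried-in: 03:45 Feb 2, 2018 + 9h55m = 13:40 Feb 2, 2018.
Comparing: the certificate of occupancy is issued at 21:45 Feb 3, 2018 vs the roof is dried-in at 13:40 Feb 2, 2018. Earlier: the roof is dried-in.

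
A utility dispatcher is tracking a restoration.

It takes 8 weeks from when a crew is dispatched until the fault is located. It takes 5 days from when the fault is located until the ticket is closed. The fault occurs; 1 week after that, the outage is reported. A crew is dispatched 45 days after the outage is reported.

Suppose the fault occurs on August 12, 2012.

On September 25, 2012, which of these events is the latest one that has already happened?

The fault occurs: Aug 12, 2012.
The outage is reported: Aug 12, 2012 + 1 week = Aug 19, 2012.
A crew is dispatched: Aug 19, 2012 + 45 days = Oct 3, 2012.
The fault is located: Oct 3, 2012 + 8 weeks = Nov 28, 2012.
The ticket is closed: Nov 28, 2012 + 5 days = Dec 3, 2012.
Sep 25, 2012 falls between when the outage is reported (Aug 19, 2012) and when a crew is dispatched (Oct 3, 2012).

The outage is reported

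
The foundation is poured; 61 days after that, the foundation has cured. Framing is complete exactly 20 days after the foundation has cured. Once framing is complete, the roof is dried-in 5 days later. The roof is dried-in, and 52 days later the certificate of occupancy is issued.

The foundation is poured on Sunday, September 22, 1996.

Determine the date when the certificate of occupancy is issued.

Friday, February 7, 1997

The foundation is poured: Sep 22, 1996.
The foundation has cured: Sep 22, 1996 + 61 days = Nov 22, 1996.
Framing is complete: Nov 22, 1996 + 20 days = Dec 12, 1996.
The roof is dried-in: Dec 12, 1996 + 5 days = Dec 17, 1996.
The certificate of occupancy is issued: Dec 17, 1996 + 52 days = Feb 7, 1997.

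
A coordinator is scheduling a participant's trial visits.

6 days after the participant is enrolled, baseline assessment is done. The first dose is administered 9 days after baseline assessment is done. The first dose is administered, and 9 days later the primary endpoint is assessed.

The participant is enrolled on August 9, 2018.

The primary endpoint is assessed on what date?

The participant is enrolled: Aug 9, 2018.
Baseline assessment is done: Aug 9, 2018 + 6 days = Aug 15, 2018.
The first dose is administered: Aug 15, 2018 + 9 days = Aug 24, 2018.
The primary endpoint is assessed: Aug 24, 2018 + 9 days = Sep 2, 2018.

September 2, 2018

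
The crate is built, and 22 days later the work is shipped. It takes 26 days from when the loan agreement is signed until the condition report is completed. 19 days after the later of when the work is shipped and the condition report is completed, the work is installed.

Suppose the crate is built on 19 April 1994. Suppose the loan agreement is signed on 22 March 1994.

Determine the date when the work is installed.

The crate is built: Apr 19, 1994.
The work is shipped: Apr 19, 1994 + 22 days = May 11, 1994.
The loan agreement is signed: Mar 22, 1994.
The condition report is completed: Mar 22, 1994 + 26 days = Apr 17, 1994.
Both prerequisites met — the work is shipped (May 11, 1994), the condition report is completed (Apr 17, 1994); the later is May 11, 1994.
The work is installed: May 11, 1994 + 19 days = May 30, 1994.

30 May 1994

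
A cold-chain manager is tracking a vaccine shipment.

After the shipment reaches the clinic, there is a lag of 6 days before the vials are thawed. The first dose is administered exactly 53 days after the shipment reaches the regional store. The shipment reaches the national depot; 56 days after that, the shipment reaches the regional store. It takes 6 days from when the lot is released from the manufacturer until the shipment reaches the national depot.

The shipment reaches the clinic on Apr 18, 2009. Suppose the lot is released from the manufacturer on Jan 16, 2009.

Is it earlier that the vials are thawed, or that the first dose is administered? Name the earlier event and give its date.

The shipment reaches the clinic: Apr 18, 2009.
The vials are thawed: Apr 18, 2009 + 6 days = Apr 24, 2009.
The lot is released from the manufacturer: Jan 16, 2009.
The shipment reaches the national depot: Jan 16, 2009 + 6 days = Jan 22, 2009.
The shipment reaches the regional store: Jan 22, 2009 + 56 days = Mar 19, 2009.
The first dose is administered: Mar 19, 2009 + 53 days = May 11, 2009.
Comparing: the vials are thawed on Apr 24, 2009 vs the first dose is administered on May 11, 2009. Earlier: the vials are thawed.

The vials are thawed — Apr 24, 2009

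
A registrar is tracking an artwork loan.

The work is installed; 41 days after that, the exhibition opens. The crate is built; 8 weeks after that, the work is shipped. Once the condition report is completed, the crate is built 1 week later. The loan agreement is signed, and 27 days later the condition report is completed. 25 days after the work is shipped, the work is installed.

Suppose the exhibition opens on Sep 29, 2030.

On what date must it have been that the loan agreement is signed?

The exhibition opens: Sep 29, 2030.
The work is installed: Sep 29, 2030 − 41 days = Aug 19, 2030.
The work is shipped: Aug 19, 2030 − 25 days = Jul 25, 2030.
The crate is built: Jul 25, 2030 − 8 weeks = May 30, 2030.
The condition report is completed: May 30, 2030 − 1 week = May 23, 2030.
The loan agreement is signed: May 23, 2030 − 27 days = Apr 26, 2030.

Apr 26, 2030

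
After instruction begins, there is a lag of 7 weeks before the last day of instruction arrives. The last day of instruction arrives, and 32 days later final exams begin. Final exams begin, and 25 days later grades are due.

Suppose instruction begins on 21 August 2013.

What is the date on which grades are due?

Instruction begins: Aug 21, 2013.
The last day of instruction arrives: Aug 21, 2013 + 7 weeks = Oct 9, 2013.
Final exams begin: Oct 9, 2013 + 32 days = Nov 10, 2013.
Grades are due: Nov 10, 2013 + 25 days = Dec 5, 2013.

5 December 2013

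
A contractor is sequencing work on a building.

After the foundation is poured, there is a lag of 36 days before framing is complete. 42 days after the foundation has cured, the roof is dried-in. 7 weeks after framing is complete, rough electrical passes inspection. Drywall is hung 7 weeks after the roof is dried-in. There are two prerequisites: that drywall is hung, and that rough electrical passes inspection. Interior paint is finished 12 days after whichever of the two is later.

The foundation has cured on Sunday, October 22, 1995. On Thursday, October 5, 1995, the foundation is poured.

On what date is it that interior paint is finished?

The foundation has cured: Oct 22, 1995.
The roof is dried-in: Oct 22, 1995 + 42 days = Dec 3, 1995.
Drywall is hung: Dec 3, 1995 + 7 weeks = Jan 21, 1996.
The foundation is poured: Oct 5, 1995.
Framing is complete: Oct 5, 1995 + 36 days = Nov 10, 1995.
Rough electrical passes inspection: Nov 10, 1995 + 7 weeks = Dec 29, 1995.
Both prerequisites met — drywall is hung (Jan 21, 1996), rough electrical passes inspection (Dec 29, 1995); the later is Jan 21, 1996.
Interior paint is finished: Jan 21, 1996 + 12 days = Feb 2, 1996.

Friday, February 2, 1996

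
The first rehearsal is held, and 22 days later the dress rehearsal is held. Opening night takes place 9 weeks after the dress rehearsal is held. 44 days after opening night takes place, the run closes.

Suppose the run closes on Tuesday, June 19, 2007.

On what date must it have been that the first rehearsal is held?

Saturday, February 10, 2007

The run closes: Jun 19, 2007.
Opening night takes place: Jun 19, 2007 − 44 days = May 6, 2007.
The dress rehearsal is held: May 6, 2007 − 9 weeks = Mar 4, 2007.
The first rehearsal is held: Mar 4, 2007 − 22 days = Feb 10, 2007.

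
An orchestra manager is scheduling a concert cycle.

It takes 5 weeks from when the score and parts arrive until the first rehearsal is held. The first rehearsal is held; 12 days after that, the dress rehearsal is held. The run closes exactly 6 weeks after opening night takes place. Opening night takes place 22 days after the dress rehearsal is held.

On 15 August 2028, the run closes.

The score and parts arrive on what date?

The run closes: Aug 15, 2028.
Opening night takes place: Aug 15, 2028 − 6 weeks = Jul 4, 2028.
The dress rehearsal is held: Jul 4, 2028 − 22 days = Jun 12, 2028.
The first rehearsal is held: Jun 12, 2028 − 12 days = May 31, 2028.
The score and parts arrive: May 31, 2028 − 5 weeks = Apr 26, 2028.

26 April 2028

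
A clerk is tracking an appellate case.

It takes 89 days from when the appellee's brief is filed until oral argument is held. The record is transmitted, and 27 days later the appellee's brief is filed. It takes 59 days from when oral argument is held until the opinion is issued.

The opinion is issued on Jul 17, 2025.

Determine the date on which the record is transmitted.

Jan 23, 2025

The opinion is issued: Jul 17, 2025.
Oral argument is held: Jul 17, 2025 − 59 days = May 19, 2025.
The appellee's brief is filed: May 19, 2025 − 89 days = Feb 19, 2025.
The record is transmitted: Feb 19, 2025 − 27 days = Jan 23, 2025.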